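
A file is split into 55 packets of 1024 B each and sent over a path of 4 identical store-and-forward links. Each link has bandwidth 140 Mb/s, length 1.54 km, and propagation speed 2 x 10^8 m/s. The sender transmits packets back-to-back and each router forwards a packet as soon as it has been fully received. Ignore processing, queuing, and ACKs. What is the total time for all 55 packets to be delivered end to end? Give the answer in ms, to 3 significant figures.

3.42 ms

Per-hop transmission t_tx = L/R = 8192/140000000 = 0.0585143 ms.
Per-hop propagation t_prop = 1540/200000000 = 0.0077 ms.
Pipeline fill: first packet needs 4·t_tx to clear all hops; remaining 54 packets each add one t_tx.
Total = (4+55-1)·t_tx + 4·t_prop = 58·0.0585143 + 4·0.0077 = 3.42 ms.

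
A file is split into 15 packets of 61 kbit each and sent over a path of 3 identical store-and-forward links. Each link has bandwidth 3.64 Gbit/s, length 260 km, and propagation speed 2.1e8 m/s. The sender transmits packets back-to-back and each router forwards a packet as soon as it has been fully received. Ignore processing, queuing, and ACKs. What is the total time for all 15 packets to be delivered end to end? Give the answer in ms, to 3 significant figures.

4.00 ms

Per-hop transmission t_tx = L/R = 61000/3640000000 = 0.0167582 ms.
Per-hop propagation t_prop = 260000/210000000 = 1.2381 ms.
Pipeline fill: first packet needs 3·t_tx to clear all hops; remaining 14 packets each add one t_tx.
Total = (3+15-1)·t_tx + 3·t_prop = 17·0.0167582 + 3·1.2381 = 4.00 ms.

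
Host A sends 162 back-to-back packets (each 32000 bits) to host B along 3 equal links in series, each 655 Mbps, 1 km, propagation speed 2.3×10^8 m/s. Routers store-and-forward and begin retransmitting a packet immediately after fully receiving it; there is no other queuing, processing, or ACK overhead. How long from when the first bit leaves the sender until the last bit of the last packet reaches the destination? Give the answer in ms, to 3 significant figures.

8.03 ms

Per-hop transmission t_tx = L/R = 32000/655000000 = 0.048855 ms.
Per-hop propagation t_prop = 1000/2.3e+08 = 0.00434783 ms.
Pipeline fill: first packet needs 3·t_tx to clear all hops; remaining 161 packets each add one t_tx.
Total = (3+162-1)·t_tx + 3·t_prop = 164·0.048855 + 3·0.00434783 = 8.03 ms.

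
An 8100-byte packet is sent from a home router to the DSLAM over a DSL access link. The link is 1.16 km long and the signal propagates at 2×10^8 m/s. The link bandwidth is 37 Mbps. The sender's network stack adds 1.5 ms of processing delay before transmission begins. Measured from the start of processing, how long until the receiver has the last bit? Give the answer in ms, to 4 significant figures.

3.257 ms

L = 8100 × 8 = 64800 bits.
Transmission delay = L/R = 64800 / 37000000 = 1.75135 ms.
Propagation delay = d/s = 1160 m / 200000000 m/s = 0.0058 ms.
Plus processing delay 1.5 ms = 1.5 ms.
Total = 3.257 ms.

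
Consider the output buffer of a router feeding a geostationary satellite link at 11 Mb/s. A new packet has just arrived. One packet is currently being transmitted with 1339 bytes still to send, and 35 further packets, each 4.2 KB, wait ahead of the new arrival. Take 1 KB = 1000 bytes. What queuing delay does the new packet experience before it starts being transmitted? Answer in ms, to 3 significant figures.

108 ms

Each queued packet: L/R = 33600/11000000 = 3.05455 ms.
35 queued → 106.909 ms.
Plus remaining 10712 bits of current packet: 0.973818 ms.
Queuing delay = 108 ms.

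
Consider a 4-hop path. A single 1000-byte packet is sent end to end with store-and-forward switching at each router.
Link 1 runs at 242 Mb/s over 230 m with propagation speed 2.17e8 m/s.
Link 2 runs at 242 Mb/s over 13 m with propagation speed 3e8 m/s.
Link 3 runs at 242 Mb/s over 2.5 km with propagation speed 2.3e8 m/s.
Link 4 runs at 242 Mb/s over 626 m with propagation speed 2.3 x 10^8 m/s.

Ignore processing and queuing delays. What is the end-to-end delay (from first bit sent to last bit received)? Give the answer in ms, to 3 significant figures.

0.147 ms

L = 1000 × 8 = 8000 bits.
Transmission delay per hop = L/R = 8000/242000000 = 0.0330579 ms; 4 hops → 0.132231 ms.
Propagation delays (d/s per hop): 0.00105991, 4.33333e-05, 0.0108696, 0.00272174 ms; sum = 0.0146945 ms.
End-to-end = 0.147 ms.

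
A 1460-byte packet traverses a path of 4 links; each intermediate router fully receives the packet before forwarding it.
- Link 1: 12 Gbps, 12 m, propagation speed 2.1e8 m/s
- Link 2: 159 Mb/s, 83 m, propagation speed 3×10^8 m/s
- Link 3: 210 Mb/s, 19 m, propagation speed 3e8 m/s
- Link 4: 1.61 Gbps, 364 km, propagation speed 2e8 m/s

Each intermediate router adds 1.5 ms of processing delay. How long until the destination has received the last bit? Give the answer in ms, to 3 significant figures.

L = 1460 × 8 = 11680 bits.
Transmission delays (L/R per hop): 0.000973333, 0.0734591, 0.055619, 0.00725466 ms; sum = 0.137306 ms.
Propagation delays (d/s per hop): 5.71429e-05, 0.000276667, 6.33333e-05, 1.82 ms; sum = 1.8204 ms.
Processing at 3 router(s): 3 × 1.5 ms = 4.5 ms.
End-to-end = 6.46 ms.

6.46 ms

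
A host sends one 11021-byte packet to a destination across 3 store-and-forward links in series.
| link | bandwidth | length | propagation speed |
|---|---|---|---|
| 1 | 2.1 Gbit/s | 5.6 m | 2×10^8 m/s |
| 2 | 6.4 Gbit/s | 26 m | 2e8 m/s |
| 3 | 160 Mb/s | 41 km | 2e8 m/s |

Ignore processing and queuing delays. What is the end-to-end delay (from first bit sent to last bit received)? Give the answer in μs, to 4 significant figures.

812.0 μs

L = 11021 × 8 = 88168 bits.
Transmission delays (L/R per hop): 41.9848, 13.7763, 551.05 μs; sum = 606.811 μs.
Propagation delays (d/s per hop): 0.028, 0.13, 205 μs; sum = 205.158 μs.
End-to-end = 812.0 μs.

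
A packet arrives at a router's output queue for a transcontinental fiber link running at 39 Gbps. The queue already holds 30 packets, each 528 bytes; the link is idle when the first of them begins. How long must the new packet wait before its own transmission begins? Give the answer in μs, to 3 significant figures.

Each queued packet: L/R = 4224/39000000000 = 0.108308 μs.
30 queued → 3.24923 μs.
Queuing delay = 3.25 μs.

3.25 μs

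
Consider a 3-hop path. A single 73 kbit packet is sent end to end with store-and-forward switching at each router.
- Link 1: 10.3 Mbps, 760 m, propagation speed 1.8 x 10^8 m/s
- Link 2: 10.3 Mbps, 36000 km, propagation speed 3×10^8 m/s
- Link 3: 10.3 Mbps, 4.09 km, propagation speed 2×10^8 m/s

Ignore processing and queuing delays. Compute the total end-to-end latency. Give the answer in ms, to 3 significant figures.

L = 73000 bits.
Transmission delay per hop = L/R = 73000/10300000 = 7.08738 ms; 3 hops → 21.2621 ms.
Propagation delays (d/s per hop): 0.00422222, 120, 0.02045 ms; sum = 120.025 ms.
End-to-end = 141 ms.

141 ms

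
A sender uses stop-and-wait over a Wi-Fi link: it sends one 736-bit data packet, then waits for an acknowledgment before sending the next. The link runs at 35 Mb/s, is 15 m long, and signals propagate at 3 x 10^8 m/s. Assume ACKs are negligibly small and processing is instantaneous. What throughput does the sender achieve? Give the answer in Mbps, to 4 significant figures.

t_tx = L/R = 736/35000000 = 2.10286e-05 s.
t_prop = 15/300000000 = 5e-08 s; RTT = 1e-07 s.
Cycle = t_tx + RTT = 2.11286e-05 s.
Throughput = L / cycle = 736 / 2.11286e-05 = 34.83 Mbps.

34.83 Mbps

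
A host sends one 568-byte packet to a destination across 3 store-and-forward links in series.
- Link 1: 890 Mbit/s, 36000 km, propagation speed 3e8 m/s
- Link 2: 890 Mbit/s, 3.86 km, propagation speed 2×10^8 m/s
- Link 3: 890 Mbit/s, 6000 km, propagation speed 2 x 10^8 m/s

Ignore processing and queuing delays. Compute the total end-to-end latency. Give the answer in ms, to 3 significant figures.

150 ms

L = 568 × 8 = 4544 bits.
Transmission delay per hop = L/R = 4544/890000000 = 0.00510562 ms; 3 hops → 0.0153169 ms.
Propagation delays (d/s per hop): 120, 0.0193, 30 ms; sum = 150.019 ms.
End-to-end = 150 ms.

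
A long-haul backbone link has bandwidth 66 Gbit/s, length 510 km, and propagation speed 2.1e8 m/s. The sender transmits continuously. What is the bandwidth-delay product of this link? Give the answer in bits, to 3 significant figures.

Propagation delay = 510000 / 210000000 = 0.00242857 s.
BDP = R × t_prop = 66000000000 × 0.00242857 = 160286000 bits.

160000000 bits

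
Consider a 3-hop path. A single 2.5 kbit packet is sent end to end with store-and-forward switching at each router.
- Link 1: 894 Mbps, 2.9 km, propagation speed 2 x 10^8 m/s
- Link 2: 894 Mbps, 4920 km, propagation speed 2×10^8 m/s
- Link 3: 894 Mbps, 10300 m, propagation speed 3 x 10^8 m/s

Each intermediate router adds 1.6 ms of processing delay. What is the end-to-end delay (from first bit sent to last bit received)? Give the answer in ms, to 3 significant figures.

27.9 ms

L = 2500 bits.
Transmission delay per hop = L/R = 2500/894000000 = 0.00279642 ms; 3 hops → 0.00838926 ms.
Propagation delays (d/s per hop): 0.0145, 24.6, 0.0343333 ms; sum = 24.6488 ms.
Processing at 2 router(s): 2 × 1.6 ms = 3.2 ms.
End-to-end = 27.9 ms.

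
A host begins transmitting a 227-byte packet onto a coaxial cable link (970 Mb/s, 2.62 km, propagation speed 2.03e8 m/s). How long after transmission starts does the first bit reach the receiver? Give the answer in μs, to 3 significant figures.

First bit experiences only propagation delay: d/s = 2620/2.03e+08 = 12.9 μs.

12.9 μs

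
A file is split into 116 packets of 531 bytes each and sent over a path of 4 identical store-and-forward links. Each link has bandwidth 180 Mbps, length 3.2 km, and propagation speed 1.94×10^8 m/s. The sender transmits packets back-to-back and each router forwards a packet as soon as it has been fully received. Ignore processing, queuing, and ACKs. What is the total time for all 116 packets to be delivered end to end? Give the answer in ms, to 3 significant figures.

2.87 ms

Per-hop transmission t_tx = L/R = 4248/180000000 = 0.0236 ms.
Per-hop propagation t_prop = 3200/194000000 = 0.0164948 ms.
Pipeline fill: first packet needs 4·t_tx to clear all hops; remaining 115 packets each add one t_tx.
Total = (4+116-1)·t_tx + 4·t_prop = 119·0.0236 + 4·0.0164948 = 2.87 ms.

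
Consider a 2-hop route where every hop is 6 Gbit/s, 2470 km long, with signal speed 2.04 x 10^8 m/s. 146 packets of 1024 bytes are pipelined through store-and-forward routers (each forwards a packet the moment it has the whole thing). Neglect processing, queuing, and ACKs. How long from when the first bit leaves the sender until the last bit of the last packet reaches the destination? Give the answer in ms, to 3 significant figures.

24.4 ms

Per-hop transmission t_tx = L/R = 8192/6000000000 = 0.00136533 ms.
Per-hop propagation t_prop = 2470000/204000000 = 12.1078 ms.
Pipeline fill: first packet needs 2·t_tx to clear all hops; remaining 145 packets each add one t_tx.
Total = (2+146-1)·t_tx + 2·t_prop = 147·0.00136533 + 2·12.1078 = 24.4 ms.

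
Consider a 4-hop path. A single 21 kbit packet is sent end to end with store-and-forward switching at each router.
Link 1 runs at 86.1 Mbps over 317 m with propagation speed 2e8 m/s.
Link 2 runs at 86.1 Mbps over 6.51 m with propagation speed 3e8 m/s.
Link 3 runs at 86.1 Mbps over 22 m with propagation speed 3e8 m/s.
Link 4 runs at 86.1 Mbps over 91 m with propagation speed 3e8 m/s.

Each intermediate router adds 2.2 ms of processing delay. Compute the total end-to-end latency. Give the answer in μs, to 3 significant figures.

L = 21000 bits.
Transmission delay per hop = L/R = 21000/86100000 = 243.902 μs; 4 hops → 975.61 μs.
Propagation delays (d/s per hop): 1.585, 0.0217, 0.0733333, 0.303333 μs; sum = 1.98337 μs.
Processing at 3 router(s): 3 × 2.2 ms = 6600 μs.
End-to-end = 7580 μs.

7580 μs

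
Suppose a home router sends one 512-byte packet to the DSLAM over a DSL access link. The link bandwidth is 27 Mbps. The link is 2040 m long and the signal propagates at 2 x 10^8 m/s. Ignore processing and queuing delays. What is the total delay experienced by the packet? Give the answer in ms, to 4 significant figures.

0.1619 ms

L = 512 × 8 = 4096 bits.
Transmission delay = L/R = 4096 / 27000000 = 0.151704 ms.
Propagation delay = d/s = 2040 m / 200000000 m/s = 0.0102 ms.
Total = 0.1619 ms.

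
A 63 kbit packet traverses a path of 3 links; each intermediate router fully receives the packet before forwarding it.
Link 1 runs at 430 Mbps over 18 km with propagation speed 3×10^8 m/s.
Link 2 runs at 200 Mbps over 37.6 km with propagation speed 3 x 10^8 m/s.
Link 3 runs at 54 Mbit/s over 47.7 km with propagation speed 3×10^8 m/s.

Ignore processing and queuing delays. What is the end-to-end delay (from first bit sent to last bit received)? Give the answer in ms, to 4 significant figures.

1.973 ms

L = 63000 bits.
Transmission delays (L/R per hop): 0.146512, 0.315, 1.16667 ms; sum = 1.62818 ms.
Propagation delays (d/s per hop): 0.06, 0.125333, 0.159 ms; sum = 0.344333 ms.
End-to-end = 1.973 ms.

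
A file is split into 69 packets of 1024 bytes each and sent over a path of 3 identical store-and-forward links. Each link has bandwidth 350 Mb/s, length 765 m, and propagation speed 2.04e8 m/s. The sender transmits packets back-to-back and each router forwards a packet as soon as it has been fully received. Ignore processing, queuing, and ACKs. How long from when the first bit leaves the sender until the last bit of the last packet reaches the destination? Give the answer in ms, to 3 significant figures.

1.67 ms

Per-hop transmission t_tx = L/R = 8192/350000000 = 0.0234057 ms.
Per-hop propagation t_prop = 765/204000000 = 0.00375 ms.
Pipeline fill: first packet needs 3·t_tx to clear all hops; remaining 68 packets each add one t_tx.
Total = (3+69-1)·t_tx + 3·t_prop = 71·0.0234057 + 3·0.00375 = 1.67 ms.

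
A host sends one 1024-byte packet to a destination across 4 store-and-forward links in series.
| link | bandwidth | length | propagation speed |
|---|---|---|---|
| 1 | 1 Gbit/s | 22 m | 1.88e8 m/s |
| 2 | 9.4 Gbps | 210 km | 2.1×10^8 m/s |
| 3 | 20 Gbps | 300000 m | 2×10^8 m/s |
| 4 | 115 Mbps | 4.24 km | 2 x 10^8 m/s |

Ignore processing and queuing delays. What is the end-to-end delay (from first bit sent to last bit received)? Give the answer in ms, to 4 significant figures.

2.602 ms

L = 1024 × 8 = 8192 bits.
Transmission delays (L/R per hop): 0.008192, 0.000871489, 0.0004096, 0.0712348 ms; sum = 0.0807079 ms.
Propagation delays (d/s per hop): 0.000117021, 1, 1.5, 0.0212 ms; sum = 2.52132 ms.
End-to-end = 2.602 ms.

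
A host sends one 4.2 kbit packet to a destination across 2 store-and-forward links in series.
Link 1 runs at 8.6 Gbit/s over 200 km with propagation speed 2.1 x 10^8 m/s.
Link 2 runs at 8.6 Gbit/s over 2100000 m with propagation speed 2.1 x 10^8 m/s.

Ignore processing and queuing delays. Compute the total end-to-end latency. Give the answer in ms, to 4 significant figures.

10.95 ms

L = 4200 bits.
Transmission delay per hop = L/R = 4200/8600000000 = 0.000488372 ms; 2 hops → 0.000976744 ms.
Propagation delays (d/s per hop): 0.952381, 10 ms; sum = 10.9524 ms.
End-to-end = 10.95 ms.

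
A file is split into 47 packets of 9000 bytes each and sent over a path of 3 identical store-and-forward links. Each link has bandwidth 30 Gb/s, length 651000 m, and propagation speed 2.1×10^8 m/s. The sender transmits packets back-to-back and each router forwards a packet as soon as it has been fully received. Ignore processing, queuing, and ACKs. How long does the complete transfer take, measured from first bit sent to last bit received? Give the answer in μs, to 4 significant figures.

Per-hop transmission t_tx = L/R = 72000/30000000000 = 2.4 μs.
Per-hop propagation t_prop = 651000/210000000 = 3100 μs.
Pipeline fill: first packet needs 3·t_tx to clear all hops; remaining 46 packets each add one t_tx.
Total = (3+47-1)·t_tx + 3·t_prop = 49·2.4 + 3·3100 = 9418 μs.

9418 μs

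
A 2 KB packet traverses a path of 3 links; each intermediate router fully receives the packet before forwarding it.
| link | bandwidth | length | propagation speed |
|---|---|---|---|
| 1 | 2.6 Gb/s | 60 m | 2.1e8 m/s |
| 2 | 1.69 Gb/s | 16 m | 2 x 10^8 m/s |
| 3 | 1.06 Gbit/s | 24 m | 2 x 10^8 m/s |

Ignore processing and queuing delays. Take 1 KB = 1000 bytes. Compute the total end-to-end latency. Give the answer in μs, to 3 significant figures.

L = 16000 bits.
Transmission delays (L/R per hop): 6.15385, 9.46746, 15.0943 μs; sum = 30.7156 μs.
Propagation delays (d/s per hop): 0.285714, 0.08, 0.12 μs; sum = 0.485714 μs.
End-to-end = 31.2 μs.

31.2 μs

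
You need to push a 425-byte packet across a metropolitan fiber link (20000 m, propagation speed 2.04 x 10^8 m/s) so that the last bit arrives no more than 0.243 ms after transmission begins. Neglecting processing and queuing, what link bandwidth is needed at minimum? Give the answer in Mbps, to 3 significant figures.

23.5 Mbps

L = 3400 bits.
Propagation delay = 20000 / 204000000 = 0.0980392 ms.
Transmission budget = 0.243 − 0.0980392 = 0.144961 ms.
R ≥ L / t_tx = 3400 bits / 0.000144961 s = 23.5 Mbps.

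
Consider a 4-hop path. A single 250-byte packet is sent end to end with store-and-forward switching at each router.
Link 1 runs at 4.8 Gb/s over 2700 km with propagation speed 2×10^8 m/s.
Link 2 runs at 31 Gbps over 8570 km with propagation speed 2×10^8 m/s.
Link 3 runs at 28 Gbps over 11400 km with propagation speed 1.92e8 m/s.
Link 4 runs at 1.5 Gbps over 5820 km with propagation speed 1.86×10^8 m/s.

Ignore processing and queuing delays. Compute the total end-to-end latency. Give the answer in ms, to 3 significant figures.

147 ms

L = 250 × 8 = 2000 bits.
Transmission delays (L/R per hop): 0.000416667, 6.45161e-05, 7.14286e-05, 0.00133333 ms; sum = 0.00188594 ms.
Propagation delays (d/s per hop): 13.5, 42.85, 59.375, 31.2903 ms; sum = 147.015 ms.
End-to-end = 147 ms.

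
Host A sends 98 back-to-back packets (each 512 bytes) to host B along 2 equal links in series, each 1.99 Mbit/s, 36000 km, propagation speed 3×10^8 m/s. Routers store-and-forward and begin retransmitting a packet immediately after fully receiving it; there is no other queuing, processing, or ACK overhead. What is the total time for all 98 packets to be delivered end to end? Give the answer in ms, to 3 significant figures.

444 ms

Per-hop transmission t_tx = L/R = 4096/1990000 = 2.05829 ms.
Per-hop propagation t_prop = 36000000/300000000 = 120 ms.
Pipeline fill: first packet needs 2·t_tx to clear all hops; remaining 97 packets each add one t_tx.
Total = (2+98-1)·t_tx + 2·t_prop = 99·2.05829 + 2·120 = 444 ms.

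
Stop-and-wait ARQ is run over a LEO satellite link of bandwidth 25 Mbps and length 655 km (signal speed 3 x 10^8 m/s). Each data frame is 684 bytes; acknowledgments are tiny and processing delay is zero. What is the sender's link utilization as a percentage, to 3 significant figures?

4.77 %

t_tx = L/R = 5472/25000000 = 0.00021888 s.
t_prop = 655000/300000000 = 0.00218333 s; RTT = 0.00436667 s.
Cycle = t_tx + RTT = 0.00458555 s.
Utilization = t_tx / cycle = 0.00021888/0.00458555 = 4.77 %.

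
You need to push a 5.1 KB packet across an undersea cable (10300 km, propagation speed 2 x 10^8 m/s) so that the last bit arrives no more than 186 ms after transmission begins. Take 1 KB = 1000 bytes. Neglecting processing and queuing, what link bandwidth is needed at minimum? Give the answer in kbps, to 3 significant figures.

303 kbps

L = 40800 bits.
Propagation delay = 10300000 / 200000000 = 51.5 ms.
Transmission budget = 186 − 51.5 = 134.5 ms.
R ≥ L / t_tx = 40800 bits / 0.1345 s = 303 kbps.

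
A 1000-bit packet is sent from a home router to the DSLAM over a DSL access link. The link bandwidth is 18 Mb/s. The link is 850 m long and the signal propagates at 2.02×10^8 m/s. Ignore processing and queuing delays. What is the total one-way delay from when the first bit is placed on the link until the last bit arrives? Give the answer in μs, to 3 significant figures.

59.8 μs

Transmission delay = L/R = 1000 / 18000000 = 55.5556 μs.
Propagation delay = d/s = 850 m / 202000000 m/s = 4.20792 μs.
Total = 59.8 μs.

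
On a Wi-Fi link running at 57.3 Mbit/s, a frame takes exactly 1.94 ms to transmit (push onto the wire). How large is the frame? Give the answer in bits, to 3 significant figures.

L = R × t_tx = 57300000 b/s × 0.00194 s = 111162 bits.

111000 bits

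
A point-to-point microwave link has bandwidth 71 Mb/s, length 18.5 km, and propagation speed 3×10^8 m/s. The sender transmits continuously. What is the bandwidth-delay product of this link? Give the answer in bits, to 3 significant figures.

4380 bits

Propagation delay = 18500 / 300000000 = 6.16667e-05 s.
BDP = R × t_prop = 71000000 × 6.16667e-05 = 4378.33 bits.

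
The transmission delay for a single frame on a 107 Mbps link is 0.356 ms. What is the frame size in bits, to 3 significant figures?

38100 bits

L = R × t_tx = 107000000 b/s × 0.000356 s = 38092 bits.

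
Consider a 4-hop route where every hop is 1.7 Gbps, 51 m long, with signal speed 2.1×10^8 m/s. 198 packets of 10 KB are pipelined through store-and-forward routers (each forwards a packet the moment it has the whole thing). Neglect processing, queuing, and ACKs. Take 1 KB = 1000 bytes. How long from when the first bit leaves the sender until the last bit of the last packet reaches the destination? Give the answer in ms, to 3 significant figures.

Per-hop transmission t_tx = L/R = 80000/1700000000 = 0.0470588 ms.
Per-hop propagation t_prop = 51/210000000 = 0.000242857 ms.
Pipeline fill: first packet needs 4·t_tx to clear all hops; remaining 197 packets each add one t_tx.
Total = (4+198-1)·t_tx + 4·t_prop = 201·0.0470588 + 4·0.000242857 = 9.46 ms.

9.46 ms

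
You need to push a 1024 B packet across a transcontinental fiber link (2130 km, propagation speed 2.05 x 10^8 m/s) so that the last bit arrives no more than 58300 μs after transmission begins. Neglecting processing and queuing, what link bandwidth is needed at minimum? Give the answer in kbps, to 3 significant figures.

L = 8192 bits.
Propagation delay = 2130000 / 2.05e+08 = 10390.2 μs.
Transmission budget = 58300 − 10390.2 = 47909.8 μs.
R ≥ L / t_tx = 8192 bits / 0.0479098 s = 171 kbps.

171 kbps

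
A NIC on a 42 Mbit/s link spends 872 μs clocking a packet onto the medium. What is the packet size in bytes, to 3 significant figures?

L = R × t_tx = 42000000 b/s × 0.000872 s = 36624 bits.
In bytes: 36624 / 8 = 4580 bytes.

4580 bytes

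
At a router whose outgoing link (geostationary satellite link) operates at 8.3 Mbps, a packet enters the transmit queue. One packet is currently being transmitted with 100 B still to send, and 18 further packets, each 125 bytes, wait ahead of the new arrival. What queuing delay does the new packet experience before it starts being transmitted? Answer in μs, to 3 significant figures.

Each queued packet: L/R = 1000/8.3e+06 = 120.482 μs.
18 queued → 2168.67 μs.
Plus remaining 800 bits of current packet: 96.3855 μs.
Queuing delay = 2270 μs.

2270 μs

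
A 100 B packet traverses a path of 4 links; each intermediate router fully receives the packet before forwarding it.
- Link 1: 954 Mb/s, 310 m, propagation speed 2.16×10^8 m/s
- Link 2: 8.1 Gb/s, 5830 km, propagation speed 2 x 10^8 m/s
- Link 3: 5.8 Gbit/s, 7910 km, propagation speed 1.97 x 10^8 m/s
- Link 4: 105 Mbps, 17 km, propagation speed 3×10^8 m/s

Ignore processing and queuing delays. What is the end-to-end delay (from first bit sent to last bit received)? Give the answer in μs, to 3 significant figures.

69400 μs

L = 100 × 8 = 800 bits.
Transmission delays (L/R per hop): 0.838574, 0.0987654, 0.137931, 7.61905 μs; sum = 8.69432 μs.
Propagation delays (d/s per hop): 1.43519, 29150, 40152.3, 56.6667 μs; sum = 69360.4 μs.
End-to-end = 69400 μs.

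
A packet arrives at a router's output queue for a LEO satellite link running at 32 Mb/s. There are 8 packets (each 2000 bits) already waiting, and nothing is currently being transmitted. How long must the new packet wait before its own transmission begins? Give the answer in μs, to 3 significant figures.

500 μs

Each queued packet: L/R = 2000/32000000 = 62.5 μs.
8 queued → 500 μs.
Queuing delay = 500 μs.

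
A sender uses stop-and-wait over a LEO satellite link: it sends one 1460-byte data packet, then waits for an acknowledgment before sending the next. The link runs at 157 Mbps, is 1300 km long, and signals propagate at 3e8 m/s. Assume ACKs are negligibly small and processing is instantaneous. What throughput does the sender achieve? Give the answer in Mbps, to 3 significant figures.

1.34 Mbps

t_tx = L/R = 11680/157000000 = 7.43949e-05 s.
t_prop = 1300000/300000000 = 0.00433333 s; RTT = 0.00866667 s.
Cycle = t_tx + RTT = 0.00874106 s.
Throughput = L / cycle = 11680 / 0.00874106 = 1.34 Mbps.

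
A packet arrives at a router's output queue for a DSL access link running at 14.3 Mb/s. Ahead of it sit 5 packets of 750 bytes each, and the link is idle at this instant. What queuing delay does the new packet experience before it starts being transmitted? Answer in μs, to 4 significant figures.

Each queued packet: L/R = 6000/14300000 = 419.58 μs.
5 queued → 2097.9 μs.
Queuing delay = 2098 μs.

2098 μs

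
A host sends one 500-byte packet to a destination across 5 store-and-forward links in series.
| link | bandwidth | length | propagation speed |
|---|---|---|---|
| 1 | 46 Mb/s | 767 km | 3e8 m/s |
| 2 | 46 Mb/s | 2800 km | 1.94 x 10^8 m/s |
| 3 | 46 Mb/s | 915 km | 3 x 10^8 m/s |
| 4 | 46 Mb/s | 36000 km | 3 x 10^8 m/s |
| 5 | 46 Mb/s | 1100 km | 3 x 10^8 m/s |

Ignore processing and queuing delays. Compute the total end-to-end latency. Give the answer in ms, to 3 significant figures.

144 ms

L = 500 × 8 = 4000 bits.
Transmission delay per hop = L/R = 4000/46000000 = 0.0869565 ms; 5 hops → 0.434783 ms.
Propagation delays (d/s per hop): 2.55667, 14.433, 3.05, 120, 3.66667 ms; sum = 143.706 ms.
End-to-end = 144 ms.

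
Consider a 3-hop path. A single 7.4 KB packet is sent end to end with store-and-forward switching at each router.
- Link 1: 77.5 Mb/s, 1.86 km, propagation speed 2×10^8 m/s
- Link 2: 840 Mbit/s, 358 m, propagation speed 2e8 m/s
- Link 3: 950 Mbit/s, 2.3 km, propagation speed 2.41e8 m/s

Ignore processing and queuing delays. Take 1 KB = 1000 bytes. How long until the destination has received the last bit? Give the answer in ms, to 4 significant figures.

0.9173 ms

L = 59200 bits.
Transmission delays (L/R per hop): 0.763871, 0.0704762, 0.0623158 ms; sum = 0.896663 ms.
Propagation delays (d/s per hop): 0.0093, 0.00179, 0.00954357 ms; sum = 0.0206336 ms.
End-to-end = 0.9173 ms.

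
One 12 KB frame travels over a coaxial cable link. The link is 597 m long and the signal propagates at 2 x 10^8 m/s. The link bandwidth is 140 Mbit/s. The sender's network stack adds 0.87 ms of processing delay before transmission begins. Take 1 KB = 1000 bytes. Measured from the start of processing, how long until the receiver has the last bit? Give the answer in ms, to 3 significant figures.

L = 96000 bits.
Transmission delay = L/R = 96000 / 140000000 = 0.685714 ms.
Propagation delay = d/s = 597 m / 200000000 m/s = 0.002985 ms.
Plus processing delay 0.87 ms = 0.87 ms.
Total = 1.56 ms.

1.56 ms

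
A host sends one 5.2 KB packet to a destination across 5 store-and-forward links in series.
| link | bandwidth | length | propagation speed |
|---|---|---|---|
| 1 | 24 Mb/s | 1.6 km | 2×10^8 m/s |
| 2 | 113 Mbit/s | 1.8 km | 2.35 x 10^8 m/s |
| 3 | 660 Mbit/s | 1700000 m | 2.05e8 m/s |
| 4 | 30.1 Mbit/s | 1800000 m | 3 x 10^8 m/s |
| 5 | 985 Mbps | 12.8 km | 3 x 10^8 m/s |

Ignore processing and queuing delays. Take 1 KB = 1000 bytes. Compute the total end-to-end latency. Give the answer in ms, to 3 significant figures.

17.9 ms

L = 41600 bits.
Transmission delays (L/R per hop): 1.73333, 0.368142, 0.0630303, 1.38206, 0.0422335 ms; sum = 3.5888 ms.
Propagation delays (d/s per hop): 0.008, 0.00765957, 8.29268, 6, 0.0426667 ms; sum = 14.351 ms.
End-to-end = 17.9 ms.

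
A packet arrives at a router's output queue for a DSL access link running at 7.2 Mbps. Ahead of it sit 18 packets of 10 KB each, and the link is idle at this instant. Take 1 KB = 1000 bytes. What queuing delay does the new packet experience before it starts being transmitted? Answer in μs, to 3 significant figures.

200000 μs

Each queued packet: L/R = 80000/7200000 = 11111.1 μs.
18 queued → 200000 μs.
Queuing delay = 200000 μs.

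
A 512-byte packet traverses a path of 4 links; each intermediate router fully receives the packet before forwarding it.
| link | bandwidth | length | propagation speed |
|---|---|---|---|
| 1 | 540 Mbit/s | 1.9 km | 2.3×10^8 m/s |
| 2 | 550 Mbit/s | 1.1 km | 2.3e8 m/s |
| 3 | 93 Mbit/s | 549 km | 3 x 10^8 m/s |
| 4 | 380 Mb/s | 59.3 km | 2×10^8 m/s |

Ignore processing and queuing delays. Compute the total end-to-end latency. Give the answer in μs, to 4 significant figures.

L = 512 × 8 = 4096 bits.
Transmission delays (L/R per hop): 7.58519, 7.44727, 44.043, 10.7789 μs; sum = 69.8544 μs.
Propagation delays (d/s per hop): 8.26087, 4.78261, 1830, 296.5 μs; sum = 2139.54 μs.
End-to-end = 2209 μs.

2209 μs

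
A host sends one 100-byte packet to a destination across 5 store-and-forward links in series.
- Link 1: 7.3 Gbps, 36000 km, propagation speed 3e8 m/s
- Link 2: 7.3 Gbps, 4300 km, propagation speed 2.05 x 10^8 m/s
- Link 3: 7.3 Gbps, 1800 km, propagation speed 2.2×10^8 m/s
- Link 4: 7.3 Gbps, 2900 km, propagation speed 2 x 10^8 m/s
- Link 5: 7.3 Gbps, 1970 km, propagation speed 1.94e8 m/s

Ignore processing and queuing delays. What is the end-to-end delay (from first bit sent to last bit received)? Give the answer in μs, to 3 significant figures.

L = 100 × 8 = 800 bits.
Transmission delay per hop = L/R = 800/7300000000 = 0.109589 μs; 5 hops → 0.547945 μs.
Propagation delays (d/s per hop): 120000, 20975.6, 8181.82, 14500, 10154.6 μs; sum = 173812 μs.
End-to-end = 174000 μs.

174000 μs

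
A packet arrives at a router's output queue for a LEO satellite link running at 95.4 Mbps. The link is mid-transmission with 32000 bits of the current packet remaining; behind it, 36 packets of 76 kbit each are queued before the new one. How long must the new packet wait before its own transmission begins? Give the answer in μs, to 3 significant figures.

Each queued packet: L/R = 76000/95400000 = 796.646 μs.
36 queued → 28679.2 μs.
Plus remaining 32000 bits of current packet: 335.43 μs.
Queuing delay = 29000 μs.

29000 μs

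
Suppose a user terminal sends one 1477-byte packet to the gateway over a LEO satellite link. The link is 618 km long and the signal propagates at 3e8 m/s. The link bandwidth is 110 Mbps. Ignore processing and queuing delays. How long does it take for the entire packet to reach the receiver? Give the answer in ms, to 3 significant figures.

2.17 ms

L = 1477 × 8 = 11816 bits.
Transmission delay = L/R = 11816 / 110000000 = 0.107418 ms.
Propagation delay = d/s = 618000 m / 300000000 m/s = 2.06 ms.
Total = 2.17 ms.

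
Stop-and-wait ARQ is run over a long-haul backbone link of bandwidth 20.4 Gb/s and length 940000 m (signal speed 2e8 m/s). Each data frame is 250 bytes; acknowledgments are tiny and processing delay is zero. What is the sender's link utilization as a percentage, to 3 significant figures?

0.00104 %

t_tx = L/R = 2000/20400000000 = 9.80392e-08 s.
t_prop = 940000/200000000 = 0.0047 s; RTT = 0.0094 s.
Cycle = t_tx + RTT = 0.0094001 s.
Utilization = t_tx / cycle = 9.80392e-08/0.0094001 = 0.00104 %.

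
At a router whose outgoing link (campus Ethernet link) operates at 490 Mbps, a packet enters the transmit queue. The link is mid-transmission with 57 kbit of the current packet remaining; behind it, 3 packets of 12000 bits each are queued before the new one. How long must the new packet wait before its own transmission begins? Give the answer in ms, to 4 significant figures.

0.1898 ms

Each queued packet: L/R = 12000/490000000 = 0.0244898 ms.
3 queued → 0.0734694 ms.
Plus remaining 57000 bits of current packet: 0.116327 ms.
Queuing delay = 0.1898 ms.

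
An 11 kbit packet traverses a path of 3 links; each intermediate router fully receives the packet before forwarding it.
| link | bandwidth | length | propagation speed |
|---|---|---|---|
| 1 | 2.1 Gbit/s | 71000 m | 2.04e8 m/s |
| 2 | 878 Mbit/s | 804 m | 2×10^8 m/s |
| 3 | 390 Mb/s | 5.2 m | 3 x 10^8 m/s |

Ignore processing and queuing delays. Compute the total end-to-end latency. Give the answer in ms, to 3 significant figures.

L = 11000 bits.
Transmission delays (L/R per hop): 0.0052381, 0.0125285, 0.0282051 ms; sum = 0.0459717 ms.
Propagation delays (d/s per hop): 0.348039, 0.00402, 1.73333e-05 ms; sum = 0.352077 ms.
End-to-end = 0.398 ms.

0.398 ms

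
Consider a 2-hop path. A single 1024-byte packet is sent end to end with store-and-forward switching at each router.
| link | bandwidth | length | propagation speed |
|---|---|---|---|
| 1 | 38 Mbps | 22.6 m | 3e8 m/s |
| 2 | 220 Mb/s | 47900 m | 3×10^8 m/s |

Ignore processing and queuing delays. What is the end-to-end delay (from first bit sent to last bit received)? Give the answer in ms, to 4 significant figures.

0.4126 ms

L = 1024 × 8 = 8192 bits.
Transmission delays (L/R per hop): 0.215579, 0.0372364 ms; sum = 0.252815 ms.
Propagation delays (d/s per hop): 7.53333e-05, 0.159667 ms; sum = 0.159742 ms.
End-to-end = 0.4126 ms.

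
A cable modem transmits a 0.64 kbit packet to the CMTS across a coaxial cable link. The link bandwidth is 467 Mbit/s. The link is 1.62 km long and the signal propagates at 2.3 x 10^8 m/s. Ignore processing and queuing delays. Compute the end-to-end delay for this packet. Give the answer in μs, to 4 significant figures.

L = 640 bits.
Transmission delay = L/R = 640 / 467000000 = 1.37045 μs.
Propagation delay = d/s = 1620 m / 2.3e+08 m/s = 7.04348 μs.
Total = 8.414 μs.

8.414 μs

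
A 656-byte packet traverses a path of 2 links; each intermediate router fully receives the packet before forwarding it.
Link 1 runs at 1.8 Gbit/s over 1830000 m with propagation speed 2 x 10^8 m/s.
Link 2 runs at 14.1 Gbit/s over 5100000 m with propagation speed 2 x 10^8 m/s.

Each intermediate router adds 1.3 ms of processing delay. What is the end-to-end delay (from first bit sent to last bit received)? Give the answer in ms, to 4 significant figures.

L = 656 × 8 = 5248 bits.
Transmission delays (L/R per hop): 0.00291556, 0.000372199 ms; sum = 0.00328775 ms.
Propagation delays (d/s per hop): 9.15, 25.5 ms; sum = 34.65 ms.
Processing at 1 router(s): 1 × 1.3 ms = 1.3 ms.
End-to-end = 35.95 ms.

35.95 ms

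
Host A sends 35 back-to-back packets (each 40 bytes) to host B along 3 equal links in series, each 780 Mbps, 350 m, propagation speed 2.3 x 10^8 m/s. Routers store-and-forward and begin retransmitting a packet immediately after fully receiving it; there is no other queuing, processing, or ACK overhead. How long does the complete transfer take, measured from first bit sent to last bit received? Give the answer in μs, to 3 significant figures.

19.7 μs

Per-hop transmission t_tx = L/R = 320/780000000 = 0.410256 μs.
Per-hop propagation t_prop = 350/2.3e+08 = 1.52174 μs.
Pipeline fill: first packet needs 3·t_tx to clear all hops; remaining 34 packets each add one t_tx.
Total = (3+35-1)·t_tx + 3·t_prop = 37·0.410256 + 3·1.52174 = 19.7 μs.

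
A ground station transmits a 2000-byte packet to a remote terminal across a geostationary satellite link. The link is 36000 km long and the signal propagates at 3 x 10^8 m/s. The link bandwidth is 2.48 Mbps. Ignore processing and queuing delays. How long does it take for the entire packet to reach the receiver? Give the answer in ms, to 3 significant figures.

L = 2000 × 8 = 16000 bits.
Transmission delay = L/R = 16000 / 2480000 = 6.45161 ms.
Propagation delay = d/s = 36000000 m / 300000000 m/s = 120 ms.
Total = 126 ms.

126 ms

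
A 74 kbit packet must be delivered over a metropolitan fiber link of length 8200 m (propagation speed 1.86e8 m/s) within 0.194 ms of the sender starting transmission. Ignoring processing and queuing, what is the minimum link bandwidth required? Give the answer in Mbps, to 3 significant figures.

494 Mbps

Propagation delay = 8200 / 186000000 = 0.044086 ms.
Transmission budget = 0.194 − 0.044086 = 0.149914 ms.
R ≥ L / t_tx = 74000 bits / 0.000149914 s = 494 Mbps.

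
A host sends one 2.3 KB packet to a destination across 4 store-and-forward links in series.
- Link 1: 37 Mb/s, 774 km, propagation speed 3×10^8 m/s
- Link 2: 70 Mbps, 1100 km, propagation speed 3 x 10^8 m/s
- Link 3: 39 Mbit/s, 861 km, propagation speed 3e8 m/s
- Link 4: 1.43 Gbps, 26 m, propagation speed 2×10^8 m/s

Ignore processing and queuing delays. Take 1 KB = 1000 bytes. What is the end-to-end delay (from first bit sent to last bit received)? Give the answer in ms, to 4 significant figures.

L = 18400 bits.
Transmission delays (L/R per hop): 0.497297, 0.262857, 0.471795, 0.0128671 ms; sum = 1.24482 ms.
Propagation delays (d/s per hop): 2.58, 3.66667, 2.87, 0.00013 ms; sum = 9.1168 ms.
End-to-end = 10.36 ms.

10.36 ms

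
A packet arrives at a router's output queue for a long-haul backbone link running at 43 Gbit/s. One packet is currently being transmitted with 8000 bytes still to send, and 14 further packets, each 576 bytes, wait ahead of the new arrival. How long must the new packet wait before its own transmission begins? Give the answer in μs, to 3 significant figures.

Each queued packet: L/R = 4608/43000000000 = 0.107163 μs.
14 queued → 1.50028 μs.
Plus remaining 64000 bits of current packet: 1.48837 μs.
Queuing delay = 2.99 μs.

2.99 μs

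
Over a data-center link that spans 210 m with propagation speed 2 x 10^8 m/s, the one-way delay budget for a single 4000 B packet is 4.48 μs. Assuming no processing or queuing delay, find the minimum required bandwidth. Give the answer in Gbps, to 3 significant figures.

L = 32000 bits.
Propagation delay = 210 / 200000000 = 1.05 μs.
Transmission budget = 4.48 − 1.05 = 3.43 μs.
R ≥ L / t_tx = 32000 bits / 3.43e-06 s = 9.33 Gbps.

9.33 Gbps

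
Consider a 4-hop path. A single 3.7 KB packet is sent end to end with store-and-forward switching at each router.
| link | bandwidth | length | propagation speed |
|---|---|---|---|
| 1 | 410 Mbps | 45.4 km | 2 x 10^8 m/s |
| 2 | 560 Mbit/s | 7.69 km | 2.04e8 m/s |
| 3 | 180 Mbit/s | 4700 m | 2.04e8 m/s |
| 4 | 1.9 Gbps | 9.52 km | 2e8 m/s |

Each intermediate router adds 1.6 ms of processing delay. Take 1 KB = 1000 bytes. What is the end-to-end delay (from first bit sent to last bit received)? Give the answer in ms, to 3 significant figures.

L = 29600 bits.
Transmission delays (L/R per hop): 0.0721951, 0.0528571, 0.164444, 0.0155789 ms; sum = 0.305076 ms.
Propagation delays (d/s per hop): 0.227, 0.0376961, 0.0230392, 0.0476 ms; sum = 0.335335 ms.
Processing at 3 router(s): 3 × 1.6 ms = 4.8 ms.
End-to-end = 5.44 ms.

5.44 ms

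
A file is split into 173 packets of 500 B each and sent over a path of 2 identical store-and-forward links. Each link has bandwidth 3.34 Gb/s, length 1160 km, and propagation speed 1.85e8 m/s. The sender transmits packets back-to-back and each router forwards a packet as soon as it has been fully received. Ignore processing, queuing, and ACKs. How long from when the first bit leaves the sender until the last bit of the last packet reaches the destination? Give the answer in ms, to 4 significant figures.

Per-hop transmission t_tx = L/R = 4000/3340000000 = 0.0011976 ms.
Per-hop propagation t_prop = 1160000/185000000 = 6.27027 ms.
Pipeline fill: first packet needs 2·t_tx to clear all hops; remaining 172 packets each add one t_tx.
Total = (2+173-1)·t_tx + 2·t_prop = 174·0.0011976 + 2·6.27027 = 12.75 ms.

12.75 ms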